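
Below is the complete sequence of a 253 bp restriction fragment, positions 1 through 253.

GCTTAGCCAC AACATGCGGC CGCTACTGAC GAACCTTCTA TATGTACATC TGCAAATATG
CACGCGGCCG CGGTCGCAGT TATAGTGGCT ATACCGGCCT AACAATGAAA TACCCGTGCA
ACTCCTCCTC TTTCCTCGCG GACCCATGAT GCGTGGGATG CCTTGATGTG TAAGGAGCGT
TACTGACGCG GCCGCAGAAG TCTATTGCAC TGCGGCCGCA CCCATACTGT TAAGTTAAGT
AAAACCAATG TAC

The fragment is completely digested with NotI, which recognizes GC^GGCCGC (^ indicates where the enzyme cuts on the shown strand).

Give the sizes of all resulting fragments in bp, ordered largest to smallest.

NotI sites (GCGGCCGC) start at positions 16, 64, 188, 212.
NotI cuts after base 2 of each site, so after positions 17, 65, 189, 213.
Linear molecule, 4 cuts → 5 fragments:
  1–17 → 17 bp
  18–65 → 48 bp
  66–189 → 124 bp
  190–213 → 24 bp
  214–253 → 40 bp
Sorted largest to smallest: 124, 48, 40, 24, 17 bp.

124, 48, 40, 24, 17 bp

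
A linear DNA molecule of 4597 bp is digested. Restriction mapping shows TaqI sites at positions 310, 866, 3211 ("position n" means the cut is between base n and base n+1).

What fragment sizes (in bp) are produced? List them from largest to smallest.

Linear molecule, 3 cuts → 4 fragments:
  310 − 0 = 310 bp
  866 − 310 = 556 bp
  3211 − 866 = 2345 bp
  4597 − 3211 = 1386 bp
Sorted largest to smallest: 2345, 1386, 556, 310 bp.

2345, 1386, 556, 310 bp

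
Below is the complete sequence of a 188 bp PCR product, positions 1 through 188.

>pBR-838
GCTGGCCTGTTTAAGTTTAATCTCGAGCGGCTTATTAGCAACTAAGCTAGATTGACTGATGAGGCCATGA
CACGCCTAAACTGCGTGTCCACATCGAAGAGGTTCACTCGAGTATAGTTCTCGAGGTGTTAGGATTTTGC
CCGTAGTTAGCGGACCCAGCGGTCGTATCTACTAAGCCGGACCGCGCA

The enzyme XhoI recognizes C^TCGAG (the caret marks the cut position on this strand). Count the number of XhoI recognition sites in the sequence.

CTCGAG occurs starting at positions 22, 107, 120.
XhoI cuts at 3 sites.

3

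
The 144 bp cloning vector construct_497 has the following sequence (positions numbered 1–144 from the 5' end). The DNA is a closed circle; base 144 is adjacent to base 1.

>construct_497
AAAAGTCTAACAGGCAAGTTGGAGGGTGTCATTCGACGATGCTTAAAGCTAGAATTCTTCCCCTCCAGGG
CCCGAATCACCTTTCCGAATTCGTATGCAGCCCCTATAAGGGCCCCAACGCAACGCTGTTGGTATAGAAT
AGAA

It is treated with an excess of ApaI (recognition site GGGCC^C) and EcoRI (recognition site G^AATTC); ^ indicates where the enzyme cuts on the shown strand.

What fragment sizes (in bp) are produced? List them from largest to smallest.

ApaI sites (GGGCCC) start at positions 68, 110.
ApaI cuts after base 5 of each site (before the last base), so after positions 72, 114.
EcoRI sites (GAATTC) start at positions 52, 87.
EcoRI cuts after the first base of each site, so after positions 52, 87.
Combined cut positions: 52, 72, 87, 114.
Circular molecule, 4 cuts → 4 fragments:
  53–72 → 20 bp
  73–87 → 15 bp
  88–114 → 27 bp
  115–144 then 1–52 → 30 + 52 = 82 bp
Sorted largest to smallest: 82, 27, 20, 15 bp.

82, 27, 20, 15 bp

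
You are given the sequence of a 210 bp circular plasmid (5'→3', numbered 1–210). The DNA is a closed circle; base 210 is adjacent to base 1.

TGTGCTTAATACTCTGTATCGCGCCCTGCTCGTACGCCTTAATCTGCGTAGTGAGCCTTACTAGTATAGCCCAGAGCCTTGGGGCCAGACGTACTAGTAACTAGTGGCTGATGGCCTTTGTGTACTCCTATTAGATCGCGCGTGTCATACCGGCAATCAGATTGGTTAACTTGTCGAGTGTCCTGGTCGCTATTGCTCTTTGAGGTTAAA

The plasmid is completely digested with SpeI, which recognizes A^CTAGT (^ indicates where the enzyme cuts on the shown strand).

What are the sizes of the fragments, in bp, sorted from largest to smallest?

170, 33, 7 bp

SpeI sites (ACTAGT) start at positions 60, 93, 100.
SpeI cuts after the first base of each site, so after positions 60, 93, 100.
Circular molecule, 3 cuts → 3 fragments:
  61–93 → 33 bp
  94–100 → 7 bp
  101–210 then 1–60 → 110 + 60 = 170 bp
Sorted largest to smallest: 170, 33, 7 bp.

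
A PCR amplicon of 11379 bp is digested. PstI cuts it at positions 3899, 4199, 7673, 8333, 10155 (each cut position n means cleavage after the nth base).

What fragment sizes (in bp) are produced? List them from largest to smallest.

3899, 3474, 1822, 1224, 660, 300 bp

Linear molecule, 5 cuts → 6 fragments:
  3899 − 0 = 3899 bp
  4199 − 3899 = 300 bp
  7673 − 4199 = 3474 bp
  8333 − 7673 = 660 bp
  10155 − 8333 = 1822 bp
  11379 − 10155 = 1224 bp
Sorted largest to smallest: 3899, 3474, 1822, 1224, 660, 300 bp.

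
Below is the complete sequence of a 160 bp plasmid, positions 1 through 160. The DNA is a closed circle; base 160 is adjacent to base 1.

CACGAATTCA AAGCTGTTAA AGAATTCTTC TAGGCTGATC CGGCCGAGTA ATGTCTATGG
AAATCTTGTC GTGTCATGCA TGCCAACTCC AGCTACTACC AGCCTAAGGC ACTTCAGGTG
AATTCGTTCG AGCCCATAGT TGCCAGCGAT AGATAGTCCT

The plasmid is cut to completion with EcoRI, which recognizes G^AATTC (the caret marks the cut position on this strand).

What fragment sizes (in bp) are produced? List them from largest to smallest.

98, 44, 18 bp

EcoRI sites (GAATTC) start at positions 4, 22, 120.
EcoRI cuts after the first base of each site, so after positions 4, 22, 120.
Circular molecule, 3 cuts → 3 fragments:
  5–22 → 18 bp
  23–120 → 98 bp
  121–160 then 1–4 → 40 + 4 = 44 bp
Sorted largest to smallest: 98, 44, 18 bp.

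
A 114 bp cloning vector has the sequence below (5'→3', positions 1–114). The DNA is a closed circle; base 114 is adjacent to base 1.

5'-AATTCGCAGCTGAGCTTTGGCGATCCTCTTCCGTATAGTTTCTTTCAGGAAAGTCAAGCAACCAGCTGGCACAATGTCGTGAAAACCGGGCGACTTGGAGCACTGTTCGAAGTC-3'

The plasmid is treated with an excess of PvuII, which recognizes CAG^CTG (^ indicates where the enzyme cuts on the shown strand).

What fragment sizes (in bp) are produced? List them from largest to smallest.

58, 56 bp

PvuII sites (CAGCTG) start at positions 7, 63.
PvuII cuts after base 3 of each site, so after positions 9, 65.
Circular molecule, 2 cuts → 2 fragments:
  10–65 → 56 bp
  66–114 then 1–9 → 49 + 9 = 58 bp
Sorted largest to smallest: 58, 56 bp.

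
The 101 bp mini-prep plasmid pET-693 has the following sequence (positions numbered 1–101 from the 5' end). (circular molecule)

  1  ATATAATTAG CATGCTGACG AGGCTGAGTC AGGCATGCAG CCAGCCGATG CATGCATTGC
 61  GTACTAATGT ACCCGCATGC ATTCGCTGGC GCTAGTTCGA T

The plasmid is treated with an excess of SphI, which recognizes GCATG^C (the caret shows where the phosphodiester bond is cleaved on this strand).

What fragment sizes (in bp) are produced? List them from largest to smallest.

36, 25, 23, 17 bp

SphI sites (GCATGC) start at positions 10, 33, 50, 75.
SphI cuts after base 5 of each site (before the last base), so after positions 14, 37, 54, 79.
Circular molecule, 4 cuts → 4 fragments:
  15–37 → 23 bp
  38–54 → 17 bp
  55–79 → 25 bp
  80–101 then 1–14 → 22 + 14 = 36 bp
Sorted largest to smallest: 36, 25, 23, 17 bp.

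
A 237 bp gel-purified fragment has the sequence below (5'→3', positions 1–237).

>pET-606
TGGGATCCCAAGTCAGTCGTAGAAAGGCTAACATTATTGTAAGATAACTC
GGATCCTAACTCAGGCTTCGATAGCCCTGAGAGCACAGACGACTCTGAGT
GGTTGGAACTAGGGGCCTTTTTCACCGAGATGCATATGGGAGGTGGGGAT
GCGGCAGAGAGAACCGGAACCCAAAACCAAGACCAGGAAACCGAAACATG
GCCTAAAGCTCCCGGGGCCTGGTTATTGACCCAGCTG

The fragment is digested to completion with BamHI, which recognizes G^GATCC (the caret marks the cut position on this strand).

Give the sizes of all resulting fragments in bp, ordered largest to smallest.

186, 48, 3 bp

BamHI sites (GGATCC) start at positions 3, 51.
BamHI cuts after the first base of each site, so after positions 3, 51.
Linear molecule, 2 cuts → 3 fragments:
  1–3 → 3 bp
  4–51 → 48 bp
  52–237 → 186 bp
Sorted largest to smallest: 186, 48, 3 bp.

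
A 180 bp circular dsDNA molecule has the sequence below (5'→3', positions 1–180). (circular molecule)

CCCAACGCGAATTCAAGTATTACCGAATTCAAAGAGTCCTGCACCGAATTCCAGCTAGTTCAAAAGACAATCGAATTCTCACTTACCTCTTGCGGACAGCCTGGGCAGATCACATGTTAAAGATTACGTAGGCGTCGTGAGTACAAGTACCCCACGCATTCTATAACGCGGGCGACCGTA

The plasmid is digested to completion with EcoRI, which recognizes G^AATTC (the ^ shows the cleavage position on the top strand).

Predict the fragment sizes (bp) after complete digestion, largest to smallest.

116, 27, 21, 16 bp

EcoRI sites (GAATTC) start at positions 9, 25, 46, 73.
EcoRI cuts after the first base of each site, so after positions 9, 25, 46, 73.
Circular molecule, 4 cuts → 4 fragments:
  10–25 → 16 bp
  26–46 → 21 bp
  47–73 → 27 bp
  74–180 then 1–9 → 107 + 9 = 116 bp
Sorted largest to smallest: 116, 27, 21, 16 bp.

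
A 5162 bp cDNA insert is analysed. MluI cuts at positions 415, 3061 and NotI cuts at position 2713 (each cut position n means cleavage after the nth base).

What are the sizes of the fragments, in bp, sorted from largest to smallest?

Combined cut positions (sorted): 415, 2713, 3061.
Linear molecule, 3 cuts → 4 fragments:
  415 − 0 = 415 bp
  2713 − 415 = 2298 bp
  3061 − 2713 = 348 bp
  5162 − 3061 = 2101 bp
Sorted largest to smallest: 2298, 2101, 415, 348 bp.

2298, 2101, 415, 348 bp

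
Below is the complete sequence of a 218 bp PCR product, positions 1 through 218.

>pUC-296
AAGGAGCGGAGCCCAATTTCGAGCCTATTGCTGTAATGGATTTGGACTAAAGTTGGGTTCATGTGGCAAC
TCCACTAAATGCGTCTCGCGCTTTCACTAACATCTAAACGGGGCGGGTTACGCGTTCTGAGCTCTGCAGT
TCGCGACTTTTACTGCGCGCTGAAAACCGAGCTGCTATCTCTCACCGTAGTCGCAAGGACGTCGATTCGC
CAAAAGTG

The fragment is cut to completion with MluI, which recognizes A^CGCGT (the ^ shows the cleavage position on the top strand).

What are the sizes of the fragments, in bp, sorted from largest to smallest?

The MluI site (ACGCGT) starts at position 120.
MluI cuts after the first base of each site, so after position 120.
Linear molecule, 1 cut → 2 fragments:
  1–120 → 120 bp
  121–218 → 98 bp
Sorted largest to smallest: 120, 98 bp.

120, 98 bp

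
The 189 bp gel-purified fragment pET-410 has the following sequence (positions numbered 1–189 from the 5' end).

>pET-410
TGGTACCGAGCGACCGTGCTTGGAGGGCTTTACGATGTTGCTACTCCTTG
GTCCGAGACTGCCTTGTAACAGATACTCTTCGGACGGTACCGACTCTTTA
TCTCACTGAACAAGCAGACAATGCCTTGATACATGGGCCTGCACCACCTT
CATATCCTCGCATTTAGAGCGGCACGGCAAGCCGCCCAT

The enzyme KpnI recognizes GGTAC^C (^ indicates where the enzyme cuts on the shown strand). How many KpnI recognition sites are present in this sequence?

GGTACC occurs starting at positions 2, 86.
KpnI cuts at 2 sites.

2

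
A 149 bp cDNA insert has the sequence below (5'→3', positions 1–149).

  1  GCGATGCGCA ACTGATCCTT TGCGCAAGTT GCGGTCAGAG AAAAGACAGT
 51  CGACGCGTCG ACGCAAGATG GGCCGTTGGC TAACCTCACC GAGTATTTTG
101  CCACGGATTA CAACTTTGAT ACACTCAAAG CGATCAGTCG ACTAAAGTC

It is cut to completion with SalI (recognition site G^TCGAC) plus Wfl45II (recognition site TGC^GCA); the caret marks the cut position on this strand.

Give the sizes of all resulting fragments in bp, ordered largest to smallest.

SalI sites (GTCGAC) start at positions 49, 57, 137.
SalI cuts after the first base of each site, so after positions 49, 57, 137.
Wfl45II sites (TGCGCA) start at positions 5, 21.
Wfl45II cuts after base 3 of each site, so after positions 7, 23.
Combined cut positions: 7, 23, 49, 57, 137.
Linear molecule, 5 cuts → 6 fragments:
  1–7 → 7 bp
  8–23 → 16 bp
  24–49 → 26 bp
  50–57 → 8 bp
  58–137 → 80 bp
  138–149 → 12 bp
Sorted largest to smallest: 80, 26, 16, 12, 8, 7 bp.

80, 26, 16, 12, 8, 7 bp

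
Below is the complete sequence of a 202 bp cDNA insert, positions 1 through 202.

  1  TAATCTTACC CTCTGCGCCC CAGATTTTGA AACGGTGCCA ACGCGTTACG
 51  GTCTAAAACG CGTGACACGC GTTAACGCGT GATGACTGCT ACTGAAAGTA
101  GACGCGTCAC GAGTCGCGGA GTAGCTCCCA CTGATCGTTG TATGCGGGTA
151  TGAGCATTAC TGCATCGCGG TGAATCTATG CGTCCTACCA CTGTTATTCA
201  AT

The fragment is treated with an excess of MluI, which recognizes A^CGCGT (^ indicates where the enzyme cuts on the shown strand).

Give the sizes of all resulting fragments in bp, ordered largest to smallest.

MluI sites (ACGCGT) start at positions 41, 58, 67, 75, 102.
MluI cuts after the first base of each site, so after positions 41, 58, 67, 75, 102.
Linear molecule, 5 cuts → 6 fragments:
  1–41 → 41 bp
  42–58 → 17 bp
  59–67 → 9 bp
  68–75 → 8 bp
  76–102 → 27 bp
  103–202 → 100 bp
Sorted largest to smallest: 100, 41, 27, 17, 9, 8 bp.

100, 41, 27, 17, 9, 8 bp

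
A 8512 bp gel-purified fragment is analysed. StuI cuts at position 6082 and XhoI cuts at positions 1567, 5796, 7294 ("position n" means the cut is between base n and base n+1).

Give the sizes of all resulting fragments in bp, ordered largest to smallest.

4229, 1567, 1218, 1212, 286 bp

Combined cut positions (sorted): 1567, 5796, 6082, 7294.
Linear molecule, 4 cuts → 5 fragments:
  1567 − 0 = 1567 bp
  5796 − 1567 = 4229 bp
  6082 − 5796 = 286 bp
  7294 − 6082 = 1212 bp
  8512 − 7294 = 1218 bp
Sorted largest to smallest: 4229, 1567, 1218, 1212, 286 bp.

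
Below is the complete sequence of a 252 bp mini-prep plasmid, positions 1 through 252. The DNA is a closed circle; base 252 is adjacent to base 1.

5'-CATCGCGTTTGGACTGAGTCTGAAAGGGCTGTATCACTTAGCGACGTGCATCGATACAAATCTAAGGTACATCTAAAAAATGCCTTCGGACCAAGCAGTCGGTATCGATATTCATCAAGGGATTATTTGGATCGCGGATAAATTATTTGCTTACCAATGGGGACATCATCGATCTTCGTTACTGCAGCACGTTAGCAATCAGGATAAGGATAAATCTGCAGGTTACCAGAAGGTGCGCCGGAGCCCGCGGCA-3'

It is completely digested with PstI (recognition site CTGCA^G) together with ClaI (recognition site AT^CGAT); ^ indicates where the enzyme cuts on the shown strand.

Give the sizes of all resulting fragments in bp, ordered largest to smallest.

83, 64, 54, 34, 17 bp

PstI sites (CTGCAG) start at positions 182, 216.
PstI cuts after base 5 of each site (before the last base), so after positions 186, 220.
ClaI sites (ATCGAT) start at positions 50, 104, 168.
ClaI cuts after base 2 of each site, so after positions 51, 105, 169.
Combined cut positions: 51, 105, 169, 186, 220.
Circular molecule, 5 cuts → 5 fragments:
  52–105 → 54 bp
  106–169 → 64 bp
  170–186 → 17 bp
  187–220 → 34 bp
  221–252 then 1–51 → 32 + 51 = 83 bp
Sorted largest to smallest: 83, 64, 54, 34, 17 bp.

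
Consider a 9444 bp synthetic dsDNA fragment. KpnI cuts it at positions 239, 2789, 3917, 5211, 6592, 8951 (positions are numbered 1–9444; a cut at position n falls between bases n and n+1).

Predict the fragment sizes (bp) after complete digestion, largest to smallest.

2550, 2359, 1381, 1294, 1128, 493, 239 bp

Linear molecule, 6 cuts → 7 fragments:
  239 − 0 = 239 bp
  2789 − 239 = 2550 bp
  3917 − 2789 = 1128 bp
  5211 − 3917 = 1294 bp
  6592 − 5211 = 1381 bp
  8951 − 6592 = 2359 bp
  9444 − 8951 = 493 bp
Sorted largest to smallest: 2550, 2359, 1381, 1294, 1128, 493, 239 bp.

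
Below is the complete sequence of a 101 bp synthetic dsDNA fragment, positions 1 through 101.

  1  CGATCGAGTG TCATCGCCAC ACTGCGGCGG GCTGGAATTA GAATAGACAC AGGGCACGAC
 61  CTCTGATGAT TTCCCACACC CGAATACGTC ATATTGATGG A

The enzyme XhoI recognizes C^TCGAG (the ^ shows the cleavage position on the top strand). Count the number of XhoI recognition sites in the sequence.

No occurrence of CTCGAG is present in the sequence.
XhoI does not cut: 0 sites.

0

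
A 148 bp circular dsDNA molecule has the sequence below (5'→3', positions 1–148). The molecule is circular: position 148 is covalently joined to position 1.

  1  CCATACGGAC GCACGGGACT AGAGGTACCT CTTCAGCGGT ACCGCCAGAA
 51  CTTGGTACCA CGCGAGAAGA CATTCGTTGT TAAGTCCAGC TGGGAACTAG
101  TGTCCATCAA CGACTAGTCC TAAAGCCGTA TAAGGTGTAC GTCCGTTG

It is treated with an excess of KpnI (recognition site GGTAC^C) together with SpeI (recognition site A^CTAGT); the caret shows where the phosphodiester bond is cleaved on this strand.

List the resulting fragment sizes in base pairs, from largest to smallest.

KpnI sites (GGTACC) start at positions 24, 38, 54.
KpnI cuts after base 5 of each site (before the last base), so after positions 28, 42, 58.
SpeI sites (ACTAGT) start at positions 96, 113.
SpeI cuts after the first base of each site, so after positions 96, 113.
Combined cut positions: 28, 42, 58, 96, 113.
Circular molecule, 5 cuts → 5 fragments:
  29–42 → 14 bp
  43–58 → 16 bp
  59–96 → 38 bp
  97–113 → 17 bp
  114–148 then 1–28 → 35 + 28 = 63 bp
Sorted largest to smallest: 63, 38, 17, 16, 14 bp.

63, 38, 17, 16, 14 bp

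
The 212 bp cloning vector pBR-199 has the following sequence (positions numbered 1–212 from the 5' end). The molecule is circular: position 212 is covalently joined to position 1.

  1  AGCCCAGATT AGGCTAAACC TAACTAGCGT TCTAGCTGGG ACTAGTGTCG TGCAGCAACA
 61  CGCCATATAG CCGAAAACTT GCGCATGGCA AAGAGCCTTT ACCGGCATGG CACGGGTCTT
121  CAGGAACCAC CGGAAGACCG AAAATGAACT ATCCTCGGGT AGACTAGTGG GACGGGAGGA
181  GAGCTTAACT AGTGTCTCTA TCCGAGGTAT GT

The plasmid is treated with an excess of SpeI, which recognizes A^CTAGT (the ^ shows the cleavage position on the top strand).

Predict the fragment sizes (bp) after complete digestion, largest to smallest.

SpeI sites (ACTAGT) start at positions 41, 163, 188.
SpeI cuts after the first base of each site, so after positions 41, 163, 188.
Circular molecule, 3 cuts → 3 fragments:
  42–163 → 122 bp
  164–188 → 25 bp
  189–212 then 1–41 → 24 + 41 = 65 bp
Sorted largest to smallest: 122, 65, 25 bp.

122, 65, 25 bp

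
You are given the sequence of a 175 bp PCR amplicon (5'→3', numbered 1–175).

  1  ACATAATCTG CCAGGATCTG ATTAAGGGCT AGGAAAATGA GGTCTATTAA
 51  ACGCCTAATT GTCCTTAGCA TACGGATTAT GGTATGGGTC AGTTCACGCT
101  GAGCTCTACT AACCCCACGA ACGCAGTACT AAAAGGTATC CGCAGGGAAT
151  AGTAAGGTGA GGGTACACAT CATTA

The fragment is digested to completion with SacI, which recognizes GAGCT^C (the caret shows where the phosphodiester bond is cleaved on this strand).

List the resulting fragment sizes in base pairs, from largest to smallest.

The SacI site (GAGCTC) starts at position 101.
SacI cuts after base 5 of each site (before the last base), so after position 105.
Linear molecule, 1 cut → 2 fragments:
  1–105 → 105 bp
  106–175 → 70 bp
Sorted largest to smallest: 105, 70 bp.

105, 70 bp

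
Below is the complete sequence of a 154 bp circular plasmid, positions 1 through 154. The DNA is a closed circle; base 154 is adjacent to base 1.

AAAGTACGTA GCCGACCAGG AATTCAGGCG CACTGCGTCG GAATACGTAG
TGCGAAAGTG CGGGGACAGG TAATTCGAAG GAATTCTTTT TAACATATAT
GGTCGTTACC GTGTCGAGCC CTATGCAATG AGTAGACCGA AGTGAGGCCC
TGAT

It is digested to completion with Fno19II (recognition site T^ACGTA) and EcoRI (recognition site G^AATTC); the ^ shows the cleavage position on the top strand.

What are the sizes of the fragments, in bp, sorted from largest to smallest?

78, 37, 24, 15 bp

Fno19II sites (TACGTA) start at positions 5, 44.
Fno19II cuts after the first base of each site, so after positions 5, 44.
EcoRI sites (GAATTC) start at positions 20, 81.
EcoRI cuts after the first base of each site, so after positions 20, 81.
Combined cut positions: 5, 20, 44, 81.
Circular molecule, 4 cuts → 4 fragments:
  6–20 → 15 bp
  21–44 → 24 bp
  45–81 → 37 bp
  82–154 then 1–5 → 73 + 5 = 78 bp
Sorted largest to smallest: 78, 37, 24, 15 bp.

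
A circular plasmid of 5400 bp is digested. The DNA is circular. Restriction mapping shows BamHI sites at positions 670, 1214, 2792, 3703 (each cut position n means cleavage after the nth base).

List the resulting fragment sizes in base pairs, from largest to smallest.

2367, 1578, 911, 544 bp

Circular molecule, 4 cuts → 4 fragments:
  1214 − 670 = 544 bp
  2792 − 1214 = 1578 bp
  3703 − 2792 = 911 bp
  wrap: 5400 − 3703 + 670 = 2367 bp
Sorted largest to smallest: 2367, 1578, 911, 544 bp.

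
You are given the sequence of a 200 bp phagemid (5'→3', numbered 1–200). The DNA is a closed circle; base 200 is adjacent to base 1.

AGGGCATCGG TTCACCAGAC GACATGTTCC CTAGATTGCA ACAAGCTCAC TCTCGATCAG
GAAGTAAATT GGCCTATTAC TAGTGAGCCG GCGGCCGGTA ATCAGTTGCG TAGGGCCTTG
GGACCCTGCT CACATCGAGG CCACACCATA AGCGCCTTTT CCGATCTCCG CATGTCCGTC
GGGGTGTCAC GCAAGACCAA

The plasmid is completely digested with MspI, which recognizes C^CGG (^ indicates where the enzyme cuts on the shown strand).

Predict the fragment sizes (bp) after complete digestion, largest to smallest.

193, 7 bp

MspI sites (CCGG) start at positions 88, 95.
MspI cuts after the first base of each site, so after positions 88, 95.
Circular molecule, 2 cuts → 2 fragments:
  89–95 → 7 bp
  96–200 then 1–88 → 105 + 88 = 193 bp
Sorted largest to smallest: 193, 7 bp.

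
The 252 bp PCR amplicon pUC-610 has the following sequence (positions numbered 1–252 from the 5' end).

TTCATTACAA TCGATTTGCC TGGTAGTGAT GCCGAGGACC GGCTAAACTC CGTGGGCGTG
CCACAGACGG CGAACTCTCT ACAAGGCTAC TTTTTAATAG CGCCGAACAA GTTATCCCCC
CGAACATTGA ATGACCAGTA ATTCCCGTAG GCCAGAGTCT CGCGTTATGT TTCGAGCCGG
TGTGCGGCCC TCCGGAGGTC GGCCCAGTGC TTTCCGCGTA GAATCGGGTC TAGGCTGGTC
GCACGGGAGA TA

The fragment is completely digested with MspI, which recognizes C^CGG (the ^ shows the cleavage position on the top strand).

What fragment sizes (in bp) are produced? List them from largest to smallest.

MspI sites (CCGG) start at positions 39, 177, 192.
MspI cuts after the first base of each site, so after positions 39, 177, 192.
Linear molecule, 3 cuts → 4 fragments:
  1–39 → 39 bp
  40–177 → 138 bp
  178–192 → 15 bp
  193–252 → 60 bp
Sorted largest to smallest: 138, 60, 39, 15 bp.

138, 60, 39, 15 bp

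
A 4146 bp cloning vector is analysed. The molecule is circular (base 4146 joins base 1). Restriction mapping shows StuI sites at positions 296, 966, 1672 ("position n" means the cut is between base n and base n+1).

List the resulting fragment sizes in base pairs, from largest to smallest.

Circular molecule, 3 cuts → 3 fragments:
  966 − 296 = 670 bp
  1672 − 966 = 706 bp
  wrap: 4146 − 1672 + 296 = 2770 bp
Sorted largest to smallest: 2770, 706, 670 bp.

2770, 706, 670 bp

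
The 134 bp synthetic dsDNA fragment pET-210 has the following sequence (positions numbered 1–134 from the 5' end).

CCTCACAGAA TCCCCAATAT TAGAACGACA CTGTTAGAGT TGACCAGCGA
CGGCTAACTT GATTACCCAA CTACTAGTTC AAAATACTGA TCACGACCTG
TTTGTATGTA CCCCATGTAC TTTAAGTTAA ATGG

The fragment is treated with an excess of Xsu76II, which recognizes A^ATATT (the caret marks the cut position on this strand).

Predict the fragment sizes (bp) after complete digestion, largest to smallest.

118, 16 bp

The Xsu76II site (AATATT) starts at position 16.
Xsu76II cuts after the first base of each site, so after position 16.
Linear molecule, 1 cut → 2 fragments:
  1–16 → 16 bp
  17–134 → 118 bp
Sorted largest to smallest: 118, 16 bp.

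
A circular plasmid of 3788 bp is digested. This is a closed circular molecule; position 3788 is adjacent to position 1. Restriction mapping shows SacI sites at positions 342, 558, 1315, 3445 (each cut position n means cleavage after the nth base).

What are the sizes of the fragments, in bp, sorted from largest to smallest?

Circular molecule, 4 cuts → 4 fragments:
  558 − 342 = 216 bp
  1315 − 558 = 757 bp
  3445 − 1315 = 2130 bp
  wrap: 3788 − 3445 + 342 = 685 bp
Sorted largest to smallest: 2130, 757, 685, 216 bp.

2130, 757, 685, 216 bp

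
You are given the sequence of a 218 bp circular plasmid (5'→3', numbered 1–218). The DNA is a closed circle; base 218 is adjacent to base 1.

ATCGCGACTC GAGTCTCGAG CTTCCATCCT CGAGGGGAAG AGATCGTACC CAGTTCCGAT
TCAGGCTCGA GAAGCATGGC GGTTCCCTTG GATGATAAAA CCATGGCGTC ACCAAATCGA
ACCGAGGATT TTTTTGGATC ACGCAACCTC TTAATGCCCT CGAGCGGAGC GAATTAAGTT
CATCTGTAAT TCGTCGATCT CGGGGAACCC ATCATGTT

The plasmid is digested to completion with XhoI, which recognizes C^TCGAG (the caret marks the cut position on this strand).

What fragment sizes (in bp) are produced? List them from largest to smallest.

XhoI sites (CTCGAG) start at positions 8, 15, 29, 66, 159.
XhoI cuts after the first base of each site, so after positions 8, 15, 29, 66, 159.
Circular molecule, 5 cuts → 5 fragments:
  9–15 → 7 bp
  16–29 → 14 bp
  30–66 → 37 bp
  67–159 → 93 bp
  160–218 then 1–8 → 59 + 8 = 67 bp
Sorted largest to smallest: 93, 67, 37, 14, 7 bp.

93, 67, 37, 14, 7 bp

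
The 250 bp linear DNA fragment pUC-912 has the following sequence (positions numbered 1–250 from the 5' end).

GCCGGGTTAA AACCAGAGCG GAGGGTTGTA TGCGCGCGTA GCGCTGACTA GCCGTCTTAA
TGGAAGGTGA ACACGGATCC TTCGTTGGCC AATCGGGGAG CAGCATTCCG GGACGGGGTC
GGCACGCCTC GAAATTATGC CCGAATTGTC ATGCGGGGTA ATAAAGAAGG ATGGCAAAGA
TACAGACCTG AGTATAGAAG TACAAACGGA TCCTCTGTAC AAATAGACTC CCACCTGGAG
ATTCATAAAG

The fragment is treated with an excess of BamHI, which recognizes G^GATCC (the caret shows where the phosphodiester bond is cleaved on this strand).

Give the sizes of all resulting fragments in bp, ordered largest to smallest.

BamHI sites (GGATCC) start at positions 75, 208.
BamHI cuts after the first base of each site, so after positions 75, 208.
Linear molecule, 2 cuts → 3 fragments:
  1–75 → 75 bp
  76–208 → 133 bp
  209–250 → 42 bp
Sorted largest to smallest: 133, 75, 42 bp.

133, 75, 42 bp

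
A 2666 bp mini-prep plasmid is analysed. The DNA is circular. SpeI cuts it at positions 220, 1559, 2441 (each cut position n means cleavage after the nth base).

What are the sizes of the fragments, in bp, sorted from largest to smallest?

Circular molecule, 3 cuts → 3 fragments:
  1559 − 220 = 1339 bp
  2441 − 1559 = 882 bp
  wrap: 2666 − 2441 + 220 = 445 bp
Sorted largest to smallest: 1339, 882, 445 bp.

1339, 882, 445 bp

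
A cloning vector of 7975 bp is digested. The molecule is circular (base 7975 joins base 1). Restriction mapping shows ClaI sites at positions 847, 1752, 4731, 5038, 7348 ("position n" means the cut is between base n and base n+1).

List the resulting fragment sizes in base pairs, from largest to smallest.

Circular molecule, 5 cuts → 5 fragments:
  1752 − 847 = 905 bp
  4731 − 1752 = 2979 bp
  5038 − 4731 = 307 bp
  7348 − 5038 = 2310 bp
  wrap: 7975 − 7348 + 847 = 1474 bp
Sorted largest to smallest: 2979, 2310, 1474, 905, 307 bp.

2979, 2310, 1474, 905, 307 bp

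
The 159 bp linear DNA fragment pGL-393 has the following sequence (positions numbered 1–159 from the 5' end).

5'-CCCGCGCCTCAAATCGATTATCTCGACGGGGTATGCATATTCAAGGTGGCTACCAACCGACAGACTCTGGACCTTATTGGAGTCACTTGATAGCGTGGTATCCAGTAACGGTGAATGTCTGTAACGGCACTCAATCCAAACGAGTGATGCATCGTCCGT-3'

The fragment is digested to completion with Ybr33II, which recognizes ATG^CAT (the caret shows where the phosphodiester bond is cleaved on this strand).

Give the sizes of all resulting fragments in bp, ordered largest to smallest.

114, 35, 10 bp

Ybr33II sites (ATGCAT) start at positions 33, 147.
Ybr33II cuts after base 3 of each site, so after positions 35, 149.
Linear molecule, 2 cuts → 3 fragments:
  1–35 → 35 bp
  36–149 → 114 bp
  150–159 → 10 bp
Sorted largest to smallest: 114, 35, 10 bp.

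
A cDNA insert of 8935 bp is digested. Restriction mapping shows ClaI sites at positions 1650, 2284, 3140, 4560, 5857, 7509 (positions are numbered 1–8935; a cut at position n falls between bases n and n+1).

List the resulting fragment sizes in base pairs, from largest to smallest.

Linear molecule, 6 cuts → 7 fragments:
  1650 − 0 = 1650 bp
  2284 − 1650 = 634 bp
  3140 − 2284 = 856 bp
  4560 − 3140 = 1420 bp
  5857 − 4560 = 1297 bp
  7509 − 5857 = 1652 bp
  8935 − 7509 = 1426 bp
Sorted largest to smallest: 1652, 1650, 1426, 1420, 1297, 856, 634 bp.

1652, 1650, 1426, 1420, 1297, 856, 634 bp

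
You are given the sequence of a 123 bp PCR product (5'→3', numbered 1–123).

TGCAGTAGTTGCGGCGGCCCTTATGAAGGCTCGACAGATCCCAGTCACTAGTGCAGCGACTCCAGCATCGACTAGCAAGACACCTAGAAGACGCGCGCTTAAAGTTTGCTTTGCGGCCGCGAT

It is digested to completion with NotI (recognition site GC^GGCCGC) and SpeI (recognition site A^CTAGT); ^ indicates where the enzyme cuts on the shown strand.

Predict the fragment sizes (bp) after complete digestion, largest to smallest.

67, 47, 9 bp

The NotI site (GCGGCCGC) starts at position 113.
NotI cuts after base 2 of each site, so after position 114.
The SpeI site (ACTAGT) starts at position 47.
SpeI cuts after the first base of each site, so after position 47.
Combined cut positions: 47, 114.
Linear molecule, 2 cuts → 3 fragments:
  1–47 → 47 bp
  48–114 → 67 bp
  115–123 → 9 bp
Sorted largest to smallest: 67, 47, 9 bp.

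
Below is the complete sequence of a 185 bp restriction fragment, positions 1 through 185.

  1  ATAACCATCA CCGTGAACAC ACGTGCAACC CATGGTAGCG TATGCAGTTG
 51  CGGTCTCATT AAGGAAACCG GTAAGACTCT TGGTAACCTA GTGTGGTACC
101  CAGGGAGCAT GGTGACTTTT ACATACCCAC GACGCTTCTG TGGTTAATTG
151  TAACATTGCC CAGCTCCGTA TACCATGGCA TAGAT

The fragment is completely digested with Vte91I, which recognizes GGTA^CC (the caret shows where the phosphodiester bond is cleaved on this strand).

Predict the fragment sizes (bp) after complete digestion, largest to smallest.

98, 87 bp

The Vte91I site (GGTACC) starts at position 95.
Vte91I cuts after base 4 of each site, so after position 98.
Linear molecule, 1 cut → 2 fragments:
  1–98 → 98 bp
  99–185 → 87 bp
Sorted largest to smallest: 98, 87 bp.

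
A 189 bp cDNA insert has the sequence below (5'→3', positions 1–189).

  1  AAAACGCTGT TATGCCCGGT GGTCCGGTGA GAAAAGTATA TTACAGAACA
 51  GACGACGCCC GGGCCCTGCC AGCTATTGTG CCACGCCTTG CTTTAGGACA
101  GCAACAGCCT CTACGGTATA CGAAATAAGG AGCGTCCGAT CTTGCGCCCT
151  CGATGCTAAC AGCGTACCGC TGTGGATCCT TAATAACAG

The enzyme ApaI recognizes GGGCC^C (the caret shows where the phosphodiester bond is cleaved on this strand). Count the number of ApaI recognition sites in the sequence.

GGGCCC occurs starting at position 61.
ApaI cuts at 1 site.

1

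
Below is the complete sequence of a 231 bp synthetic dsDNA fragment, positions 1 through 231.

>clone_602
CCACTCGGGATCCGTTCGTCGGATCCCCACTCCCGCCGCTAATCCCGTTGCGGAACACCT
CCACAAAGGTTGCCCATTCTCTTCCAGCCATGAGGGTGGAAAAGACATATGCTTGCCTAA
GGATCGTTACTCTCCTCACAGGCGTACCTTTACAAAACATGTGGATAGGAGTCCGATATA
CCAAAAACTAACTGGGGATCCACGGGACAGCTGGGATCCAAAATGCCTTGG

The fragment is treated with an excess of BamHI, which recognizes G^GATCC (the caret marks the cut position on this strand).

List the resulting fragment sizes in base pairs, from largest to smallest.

175, 18, 17, 13, 8 bp

BamHI sites (GGATCC) start at positions 8, 21, 196, 214.
BamHI cuts after the first base of each site, so after positions 8, 21, 196, 214.
Linear molecule, 4 cuts → 5 fragments:
  1–8 → 8 bp
  9–21 → 13 bp
  22–196 → 175 bp
  197–214 → 18 bp
  215–231 → 17 bp
Sorted largest to smallest: 175, 18, 17, 13, 8 bp.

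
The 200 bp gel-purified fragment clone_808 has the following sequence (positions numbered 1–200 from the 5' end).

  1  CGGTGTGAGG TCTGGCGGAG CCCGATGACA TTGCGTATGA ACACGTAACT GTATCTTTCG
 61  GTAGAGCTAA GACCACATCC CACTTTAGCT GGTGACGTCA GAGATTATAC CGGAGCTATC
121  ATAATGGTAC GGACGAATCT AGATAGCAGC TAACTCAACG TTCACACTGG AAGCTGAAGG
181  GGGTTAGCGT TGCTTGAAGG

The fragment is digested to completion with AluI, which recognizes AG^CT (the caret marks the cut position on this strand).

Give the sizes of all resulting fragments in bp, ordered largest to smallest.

AluI sites (AGCT) start at positions 65, 87, 114, 148, 172.
AluI cuts after base 2 of each site, so after positions 66, 88, 115, 149, 173.
Linear molecule, 5 cuts → 6 fragments:
  1–66 → 66 bp
  67–88 → 22 bp
  89–115 → 27 bp
  116–149 → 34 bp
  150–173 → 24 bp
  174–200 → 27 bp
Sorted largest to smallest: 66, 34, 27, 27, 24, 22 bp.

66, 34, 27, 27, 24, 22 bp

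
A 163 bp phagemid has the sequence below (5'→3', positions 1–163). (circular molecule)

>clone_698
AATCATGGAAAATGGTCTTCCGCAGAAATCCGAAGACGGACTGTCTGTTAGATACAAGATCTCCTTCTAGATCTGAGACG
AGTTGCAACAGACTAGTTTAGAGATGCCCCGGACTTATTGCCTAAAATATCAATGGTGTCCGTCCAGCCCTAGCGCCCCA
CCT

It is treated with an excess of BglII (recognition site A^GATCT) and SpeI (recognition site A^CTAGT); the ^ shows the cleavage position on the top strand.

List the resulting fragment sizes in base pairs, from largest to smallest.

128, 23, 12 bp

BglII sites (AGATCT) start at positions 57, 69.
BglII cuts after the first base of each site, so after positions 57, 69.
The SpeI site (ACTAGT) starts at position 92.
SpeI cuts after the first base of each site, so after position 92.
Combined cut positions: 57, 69, 92.
Circular molecule, 3 cuts → 3 fragments:
  58–69 → 12 bp
  70–92 → 23 bp
  93–163 then 1–57 → 71 + 57 = 128 bp
Sorted largest to smallest: 128, 23, 12 bp.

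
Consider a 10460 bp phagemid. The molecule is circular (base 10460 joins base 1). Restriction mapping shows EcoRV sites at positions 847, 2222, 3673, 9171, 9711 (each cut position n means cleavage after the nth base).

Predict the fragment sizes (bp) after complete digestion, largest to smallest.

Circular molecule, 5 cuts → 5 fragments:
  2222 − 847 = 1375 bp
  3673 − 2222 = 1451 bp
  9171 − 3673 = 5498 bp
  9711 − 9171 = 540 bp
  wrap: 10460 − 9711 + 847 = 1596 bp
Sorted largest to smallest: 5498, 1596, 1451, 1375, 540 bp.

5498, 1596, 1451, 1375, 540 bp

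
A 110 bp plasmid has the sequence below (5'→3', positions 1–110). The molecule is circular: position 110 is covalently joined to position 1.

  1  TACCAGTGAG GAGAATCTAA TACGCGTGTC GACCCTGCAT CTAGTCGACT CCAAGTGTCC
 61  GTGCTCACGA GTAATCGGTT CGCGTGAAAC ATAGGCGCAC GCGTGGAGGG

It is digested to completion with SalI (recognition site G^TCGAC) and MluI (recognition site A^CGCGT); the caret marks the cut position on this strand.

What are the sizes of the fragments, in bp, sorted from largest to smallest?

55, 33, 16, 6 bp

SalI sites (GTCGAC) start at positions 28, 44.
SalI cuts after the first base of each site, so after positions 28, 44.
MluI sites (ACGCGT) start at positions 22, 99.
MluI cuts after the first base of each site, so after positions 22, 99.
Combined cut positions: 22, 28, 44, 99.
Circular molecule, 4 cuts → 4 fragments:
  23–28 → 6 bp
  29–44 → 16 bp
  45–99 → 55 bp
  100–110 then 1–22 → 11 + 22 = 33 bp
Sorted largest to smallest: 55, 33, 16, 6 bp.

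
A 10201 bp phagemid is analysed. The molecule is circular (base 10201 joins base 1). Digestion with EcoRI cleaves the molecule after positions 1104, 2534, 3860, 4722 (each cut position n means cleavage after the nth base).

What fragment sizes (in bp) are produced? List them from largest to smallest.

6583, 1430, 1326, 862 bp

Circular molecule, 4 cuts → 4 fragments:
  2534 − 1104 = 1430 bp
  3860 − 2534 = 1326 bp
  4722 − 3860 = 862 bp
  wrap: 10201 − 4722 + 1104 = 6583 bp
Sorted largest to smallest: 6583, 1430, 1326, 862 bp.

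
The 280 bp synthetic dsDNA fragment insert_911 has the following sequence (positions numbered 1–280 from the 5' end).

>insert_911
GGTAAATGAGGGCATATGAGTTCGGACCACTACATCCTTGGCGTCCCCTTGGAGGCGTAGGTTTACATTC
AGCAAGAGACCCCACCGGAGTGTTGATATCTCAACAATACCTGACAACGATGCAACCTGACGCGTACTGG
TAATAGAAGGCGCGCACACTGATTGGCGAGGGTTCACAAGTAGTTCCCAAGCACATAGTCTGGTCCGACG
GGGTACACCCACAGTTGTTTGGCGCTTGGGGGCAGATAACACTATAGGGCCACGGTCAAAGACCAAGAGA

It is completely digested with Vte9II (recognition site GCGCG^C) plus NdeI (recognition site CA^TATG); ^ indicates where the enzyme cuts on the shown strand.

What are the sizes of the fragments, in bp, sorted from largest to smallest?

140, 126, 14 bp

The Vte9II site (GCGCGC) starts at position 150.
Vte9II cuts after base 5 of each site (before the last base), so after position 154.
The NdeI site (CATATG) starts at position 13.
NdeI cuts after base 2 of each site, so after position 14.
Combined cut positions: 14, 154.
Linear molecule, 2 cuts → 3 fragments:
  1–14 → 14 bp
  15–154 → 140 bp
  155–280 → 126 bp
Sorted largest to smallest: 140, 126, 14 bp.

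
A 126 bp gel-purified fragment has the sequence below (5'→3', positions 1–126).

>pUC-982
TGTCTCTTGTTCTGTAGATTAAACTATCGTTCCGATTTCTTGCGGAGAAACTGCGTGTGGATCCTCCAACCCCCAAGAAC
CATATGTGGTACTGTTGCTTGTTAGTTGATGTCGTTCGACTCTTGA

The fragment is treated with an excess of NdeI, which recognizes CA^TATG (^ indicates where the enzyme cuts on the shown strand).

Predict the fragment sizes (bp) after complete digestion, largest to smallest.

82, 44 bp

The NdeI site (CATATG) starts at position 81.
NdeI cuts after base 2 of each site, so after position 82.
Linear molecule, 1 cut → 2 fragments:
  1–82 → 82 bp
  83–126 → 44 bp
Sorted largest to smallest: 82, 44 bp.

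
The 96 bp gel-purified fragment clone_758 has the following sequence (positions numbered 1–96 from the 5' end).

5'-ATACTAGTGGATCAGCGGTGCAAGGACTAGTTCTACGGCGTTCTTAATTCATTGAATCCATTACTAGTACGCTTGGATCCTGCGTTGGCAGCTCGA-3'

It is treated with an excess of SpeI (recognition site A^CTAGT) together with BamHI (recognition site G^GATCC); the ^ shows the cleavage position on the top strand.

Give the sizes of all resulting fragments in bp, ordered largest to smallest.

SpeI sites (ACTAGT) start at positions 3, 26, 63.
SpeI cuts after the first base of each site, so after positions 3, 26, 63.
The BamHI site (GGATCC) starts at position 75.
BamHI cuts after the first base of each site, so after position 75.
Combined cut positions: 3, 26, 63, 75.
Linear molecule, 4 cuts → 5 fragments:
  1–3 → 3 bp
  4–26 → 23 bp
  27–63 → 37 bp
  64–75 → 12 bp
  76–96 → 21 bp
Sorted largest to smallest: 37, 23, 21, 12, 3 bp.

37, 23, 21, 12, 3 bp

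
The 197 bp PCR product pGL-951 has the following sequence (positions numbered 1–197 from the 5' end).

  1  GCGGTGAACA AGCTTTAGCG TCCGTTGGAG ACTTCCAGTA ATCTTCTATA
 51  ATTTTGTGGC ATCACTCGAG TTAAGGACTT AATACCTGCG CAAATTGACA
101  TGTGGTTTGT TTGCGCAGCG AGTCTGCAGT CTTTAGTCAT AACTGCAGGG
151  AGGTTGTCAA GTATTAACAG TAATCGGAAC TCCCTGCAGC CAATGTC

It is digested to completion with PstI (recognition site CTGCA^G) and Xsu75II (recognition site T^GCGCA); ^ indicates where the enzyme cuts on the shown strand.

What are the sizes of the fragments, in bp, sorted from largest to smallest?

PstI sites (CTGCAG) start at positions 124, 143, 184.
PstI cuts after base 5 of each site (before the last base), so after positions 128, 147, 188.
Xsu75II sites (TGCGCA) start at positions 87, 112.
Xsu75II cuts after the first base of each site, so after positions 87, 112.
Combined cut positions: 87, 112, 128, 147, 188.
Linear molecule, 5 cuts → 6 fragments:
  1–87 → 87 bp
  88–112 → 25 bp
  113–128 → 16 bp
  129–147 → 19 bp
  148–188 → 41 bp
  189–197 → 9 bp
Sorted largest to smallest: 87, 41, 25, 19, 16, 9 bp.

87, 41, 25, 19, 16, 9 bp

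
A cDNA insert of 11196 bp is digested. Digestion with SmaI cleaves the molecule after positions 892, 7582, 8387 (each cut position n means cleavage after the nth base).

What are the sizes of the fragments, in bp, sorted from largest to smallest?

6690, 2809, 892, 805 bp

Linear molecule, 3 cuts → 4 fragments:
  892 − 0 = 892 bp
  7582 − 892 = 6690 bp
  8387 − 7582 = 805 bp
  11196 − 8387 = 2809 bp
Sorted largest to smallest: 6690, 2809, 892, 805 bp.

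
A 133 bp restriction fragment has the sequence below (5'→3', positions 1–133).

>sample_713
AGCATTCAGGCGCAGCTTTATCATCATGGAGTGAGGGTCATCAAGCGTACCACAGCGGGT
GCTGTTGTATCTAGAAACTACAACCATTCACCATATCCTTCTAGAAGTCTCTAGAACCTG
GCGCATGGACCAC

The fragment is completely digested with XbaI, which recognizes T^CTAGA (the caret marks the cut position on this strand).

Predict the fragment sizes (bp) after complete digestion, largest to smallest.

XbaI sites (TCTAGA) start at positions 70, 100, 110.
XbaI cuts after the first base of each site, so after positions 70, 100, 110.
Linear molecule, 3 cuts → 4 fragments:
  1–70 → 70 bp
  71–100 → 30 bp
  101–110 → 10 bp
  111–133 → 23 bp
Sorted largest to smallest: 70, 30, 23, 10 bp.

70, 30, 23, 10 bp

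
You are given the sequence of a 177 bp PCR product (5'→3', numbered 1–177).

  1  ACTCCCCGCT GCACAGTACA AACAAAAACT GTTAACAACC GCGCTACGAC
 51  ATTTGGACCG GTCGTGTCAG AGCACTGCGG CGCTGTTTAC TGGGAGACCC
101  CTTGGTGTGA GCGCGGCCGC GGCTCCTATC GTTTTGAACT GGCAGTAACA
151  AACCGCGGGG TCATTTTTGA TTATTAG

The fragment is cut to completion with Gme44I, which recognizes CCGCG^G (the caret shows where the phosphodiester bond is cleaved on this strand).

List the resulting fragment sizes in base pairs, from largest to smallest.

121, 36, 20 bp

Gme44I sites (CCGCGG) start at positions 117, 153.
Gme44I cuts after base 5 of each site (before the last base), so after positions 121, 157.
Linear molecule, 2 cuts → 3 fragments:
  1–121 → 121 bp
  122–157 → 36 bp
  158–177 → 20 bp
Sorted largest to smallest: 121, 36, 20 bp.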